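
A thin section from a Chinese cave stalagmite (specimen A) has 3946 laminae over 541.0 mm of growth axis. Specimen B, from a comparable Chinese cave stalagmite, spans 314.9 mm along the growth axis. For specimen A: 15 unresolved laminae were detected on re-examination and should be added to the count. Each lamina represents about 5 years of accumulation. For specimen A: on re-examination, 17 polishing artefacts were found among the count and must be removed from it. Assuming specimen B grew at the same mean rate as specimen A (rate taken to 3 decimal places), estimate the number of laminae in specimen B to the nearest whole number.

Specimen A: true lamina count = 3946 − 17 + 15 = 3944.
Specimen A: 3944 laminae at 5 years each span 3944 × 5 = 19720 years.
A: Mean rate = 541.0 mm / 19720 years ≈ 0.027 mm/year.
For B, 314.9 / 0.027 = 11662.96 years; at 5 years per lamina that is 11662.96 / 5 ≈ 2333 laminae.

2333 laminae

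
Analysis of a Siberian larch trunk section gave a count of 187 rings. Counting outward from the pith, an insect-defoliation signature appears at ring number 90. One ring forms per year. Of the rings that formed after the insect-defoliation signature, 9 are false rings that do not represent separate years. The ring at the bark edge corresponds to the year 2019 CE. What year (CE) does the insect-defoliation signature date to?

Between ring 90 and the bark edge there are 187 − 90 = 97 rings.
97 − 9 false = 88 true rings after the insect-defoliation signature.
2019 − 88 = 1931 CE.

1931 CE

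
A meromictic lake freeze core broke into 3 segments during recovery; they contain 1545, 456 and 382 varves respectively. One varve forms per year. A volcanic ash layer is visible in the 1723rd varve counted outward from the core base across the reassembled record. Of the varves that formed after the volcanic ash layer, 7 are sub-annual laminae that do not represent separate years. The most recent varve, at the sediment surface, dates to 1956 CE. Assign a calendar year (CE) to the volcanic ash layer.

Total varves = 1545 + 456 + 382 = 2383.
2383 − 1723 = 660 varves lie beyond the volcanic ash layer toward the sediment surface.
Excluding 7 false varves: 660 − 7 = 653.
Counting back 653 years from 1956 CE places the volcanic ash layer in 1956 − 653 = 1303 CE.

1303 CE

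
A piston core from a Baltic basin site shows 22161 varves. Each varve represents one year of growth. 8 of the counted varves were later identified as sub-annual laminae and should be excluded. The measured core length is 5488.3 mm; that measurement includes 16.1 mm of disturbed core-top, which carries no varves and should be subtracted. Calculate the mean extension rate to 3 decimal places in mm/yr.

Correcting the raw count gives 22161 − 8 = 22153 true varves.
Removing the 16.1 mm offcut leaves 5488.3 − 16.1 = 5472.2 mm.
Mean rate = 5472.2 mm / 22153 years ≈ 0.247 mm/yr.

0.247 mm/yr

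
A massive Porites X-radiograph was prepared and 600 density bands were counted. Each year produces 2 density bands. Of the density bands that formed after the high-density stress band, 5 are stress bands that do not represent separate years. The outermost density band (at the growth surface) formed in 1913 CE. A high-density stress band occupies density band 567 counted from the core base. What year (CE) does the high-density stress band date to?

1899 CE

The high-density stress band sits at density band 567 from the core base, so 600 − 567 = 33 density bands formed after it.
33 − 5 false = 28 true density bands after the high-density stress band.
28 density bands at 2 per year is 28 / 2 = 14 years.
Counting back 14 years from 1913 CE places the high-density stress band in 1913 − 14 = 1899 CE.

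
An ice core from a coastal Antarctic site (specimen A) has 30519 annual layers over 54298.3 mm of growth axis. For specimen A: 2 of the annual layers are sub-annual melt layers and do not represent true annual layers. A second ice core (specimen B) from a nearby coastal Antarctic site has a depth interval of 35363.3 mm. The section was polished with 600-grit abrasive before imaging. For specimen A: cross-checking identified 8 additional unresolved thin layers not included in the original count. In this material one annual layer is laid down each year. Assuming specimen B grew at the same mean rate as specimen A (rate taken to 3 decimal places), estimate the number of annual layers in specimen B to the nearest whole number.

19878 annual layers

Specimen A: adjusted count: 30519 − 2 + 8 = 30525 annual layers.
A: Mean rate = 54298.3 mm / 30525 years ≈ 1.779 mm per year.
B spans 35363.3 / 1.779 = 19878.19 years ≈ 19878 annual layers.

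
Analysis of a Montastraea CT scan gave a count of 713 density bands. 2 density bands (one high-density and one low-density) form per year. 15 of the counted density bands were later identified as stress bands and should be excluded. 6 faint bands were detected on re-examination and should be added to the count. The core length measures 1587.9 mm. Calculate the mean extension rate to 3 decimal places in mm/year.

4.511 mm/year

True density band count = 713 − 15 + 6 = 704.
704 density bands at 2 per year is 704 / 2 = 352 years.
Mean rate = 1587.9 mm / 352 years ≈ 4.511 mm/year.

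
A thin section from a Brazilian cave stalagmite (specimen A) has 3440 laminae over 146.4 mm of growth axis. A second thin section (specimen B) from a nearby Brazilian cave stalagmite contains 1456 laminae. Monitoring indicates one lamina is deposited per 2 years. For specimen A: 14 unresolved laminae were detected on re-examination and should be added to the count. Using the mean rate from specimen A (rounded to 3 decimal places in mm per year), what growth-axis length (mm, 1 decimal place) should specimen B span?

Specimen A: true lamina count = 3440 + 14 = 3454.
Specimen A: 3454 laminae at 2 years each span 3454 × 2 = 6908 years.
A: Extension rate ≈ 146.4 / 6908 = 0.021 mm/yr.
Specimen B: at 2 years per lamina, 1456 × 2 = 2912 years. For B, 0.021 mm/year × 2912 years = 61.2 mm.

61.2 mm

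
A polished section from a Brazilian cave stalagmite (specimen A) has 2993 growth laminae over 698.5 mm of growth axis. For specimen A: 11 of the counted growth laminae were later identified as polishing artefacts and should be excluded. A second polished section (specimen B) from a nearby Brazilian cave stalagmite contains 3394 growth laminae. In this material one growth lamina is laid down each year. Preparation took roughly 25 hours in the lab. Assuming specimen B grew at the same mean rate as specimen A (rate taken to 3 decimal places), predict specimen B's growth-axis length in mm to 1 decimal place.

Specimen A: adjusted count: 2993 − 11 = 2982 growth laminae.
A: Mean rate = 698.5 mm / 2982 years ≈ 0.234 mm per year.
Length of B = 0.234 × 3394 = 794.2 mm.

794.2 mm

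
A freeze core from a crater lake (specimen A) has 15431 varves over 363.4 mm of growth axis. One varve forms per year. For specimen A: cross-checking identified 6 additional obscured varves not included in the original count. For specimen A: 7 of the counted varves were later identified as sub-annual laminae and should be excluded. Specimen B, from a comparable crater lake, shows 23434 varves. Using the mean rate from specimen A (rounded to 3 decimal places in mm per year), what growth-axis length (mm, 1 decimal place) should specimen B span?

Specimen A: true varve count = 15431 − 7 + 6 = 15430.
A: Mean rate = 363.4 mm / 15430 years ≈ 0.024 mm/yr.
B's length ≈ 0.024 × 23434 = 562.4 mm.

562.4 mm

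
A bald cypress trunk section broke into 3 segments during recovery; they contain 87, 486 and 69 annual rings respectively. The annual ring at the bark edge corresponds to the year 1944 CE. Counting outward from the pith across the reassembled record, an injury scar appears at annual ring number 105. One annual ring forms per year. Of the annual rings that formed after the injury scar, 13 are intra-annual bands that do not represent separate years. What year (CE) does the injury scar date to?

Total annual rings = 87 + 486 + 69 = 642.
642 − 105 = 537 annual rings lie beyond the injury scar toward the bark edge.
Removing the 13 false annual rings leaves 537 − 13 = 524 true annual rings beyond the injury scar.
The annual ring at the bark edge is 1944 CE, so the injury scar dates to 1944 − 524 = 1420 CE.

1420 CE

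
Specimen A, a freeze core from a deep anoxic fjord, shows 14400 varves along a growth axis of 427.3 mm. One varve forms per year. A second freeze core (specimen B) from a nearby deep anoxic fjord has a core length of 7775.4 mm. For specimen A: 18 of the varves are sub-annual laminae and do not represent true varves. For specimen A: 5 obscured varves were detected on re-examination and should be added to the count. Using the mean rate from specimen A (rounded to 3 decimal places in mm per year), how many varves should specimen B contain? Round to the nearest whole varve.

259180 varves

Specimen A: adjusted count: 14400 − 18 + 5 = 14387 varves.
A: Extension rate ≈ 427.3 / 14387 = 0.030 mm/yr.
For B, 7775.4 / 0.030 = 259180.00 years ≈ 259180 varves.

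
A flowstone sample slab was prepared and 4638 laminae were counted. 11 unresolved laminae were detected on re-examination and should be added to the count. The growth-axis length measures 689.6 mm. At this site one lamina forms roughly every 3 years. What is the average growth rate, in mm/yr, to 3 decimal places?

0.049 mm/yr

Correcting the raw count gives 4638 + 11 = 4649 true laminae.
At 3 years per lamina, 4649 × 3 = 13947 years.
Mean rate = 689.6 mm / 13947 years ≈ 0.049 mm/yr.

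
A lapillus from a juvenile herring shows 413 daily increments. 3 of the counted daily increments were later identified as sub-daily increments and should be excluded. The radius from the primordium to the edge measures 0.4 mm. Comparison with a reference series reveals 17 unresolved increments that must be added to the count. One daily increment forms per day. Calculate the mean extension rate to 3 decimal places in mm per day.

True daily increment count = 413 − 3 + 17 = 427.
0.4 mm over 427 days gives 0.4 / 427 ≈ 0.001 mm per day.

0.001 mm per day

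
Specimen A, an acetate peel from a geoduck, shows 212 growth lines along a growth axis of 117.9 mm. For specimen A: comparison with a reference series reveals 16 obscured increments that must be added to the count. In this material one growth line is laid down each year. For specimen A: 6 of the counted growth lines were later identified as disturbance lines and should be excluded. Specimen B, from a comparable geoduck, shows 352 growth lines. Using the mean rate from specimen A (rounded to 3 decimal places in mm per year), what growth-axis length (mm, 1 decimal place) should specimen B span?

186.9 mm

Specimen A: correcting the raw count gives 212 − 6 + 16 = 222 true growth lines.
A: 117.9 mm over 222 years gives 117.9 / 222 ≈ 0.531 mm/year.
For B, 0.531 mm/year × 352 years = 186.9 mm.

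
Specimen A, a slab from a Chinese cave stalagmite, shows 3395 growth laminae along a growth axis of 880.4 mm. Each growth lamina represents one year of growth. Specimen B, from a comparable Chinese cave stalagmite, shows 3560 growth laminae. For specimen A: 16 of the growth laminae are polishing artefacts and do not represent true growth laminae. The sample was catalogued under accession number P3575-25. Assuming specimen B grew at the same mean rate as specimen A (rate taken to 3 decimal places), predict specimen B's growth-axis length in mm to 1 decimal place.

Specimen A: adjusted count: 3395 − 16 = 3379 growth laminae.
A: 880.4 mm over 3379 years gives 880.4 / 3379 ≈ 0.261 mm/year.
Length of B = 0.261 × 3560 = 929.2 mm.

929.2 mm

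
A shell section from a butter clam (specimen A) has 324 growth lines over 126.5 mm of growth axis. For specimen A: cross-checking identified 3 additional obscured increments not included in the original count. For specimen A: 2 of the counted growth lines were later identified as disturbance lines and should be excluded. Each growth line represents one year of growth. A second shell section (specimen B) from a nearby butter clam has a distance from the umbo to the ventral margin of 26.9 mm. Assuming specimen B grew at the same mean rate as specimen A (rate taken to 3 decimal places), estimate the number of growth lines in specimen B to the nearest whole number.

69 growth lines

Specimen A: adjusted count: 324 − 2 + 3 = 325 growth lines.
A: Extension rate ≈ 126.5 / 325 = 0.389 mm/year.
For B, 26.9 / 0.389 = 69.15 years ≈ 69 growth lines.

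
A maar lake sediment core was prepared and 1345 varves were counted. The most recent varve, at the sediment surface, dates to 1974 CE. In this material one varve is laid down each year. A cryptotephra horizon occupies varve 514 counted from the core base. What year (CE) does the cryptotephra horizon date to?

Between varve 514 and the sediment surface there are 1345 − 514 = 831 varves.
1974 − 831 = 1143 CE.

1143 CE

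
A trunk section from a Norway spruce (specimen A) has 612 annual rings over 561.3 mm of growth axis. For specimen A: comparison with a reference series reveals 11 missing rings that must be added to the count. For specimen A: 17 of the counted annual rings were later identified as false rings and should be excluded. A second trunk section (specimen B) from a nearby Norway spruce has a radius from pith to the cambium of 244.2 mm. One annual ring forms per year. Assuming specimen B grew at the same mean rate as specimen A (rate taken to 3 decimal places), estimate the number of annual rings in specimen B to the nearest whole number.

264 annual rings

Specimen A: true annual ring count = 612 − 17 + 11 = 606.
A: 561.3 mm over 606 years gives 561.3 / 606 ≈ 0.926 mm/yr.
B spans 244.2 / 0.926 = 263.71 years ≈ 264 annual rings.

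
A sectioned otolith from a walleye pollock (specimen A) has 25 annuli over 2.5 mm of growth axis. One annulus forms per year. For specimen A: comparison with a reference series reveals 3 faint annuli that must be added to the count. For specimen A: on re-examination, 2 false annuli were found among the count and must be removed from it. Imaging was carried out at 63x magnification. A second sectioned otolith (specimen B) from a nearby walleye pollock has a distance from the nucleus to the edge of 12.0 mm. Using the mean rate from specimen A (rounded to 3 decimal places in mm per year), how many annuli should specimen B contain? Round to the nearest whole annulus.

Specimen A: adjusted count: 25 − 2 + 3 = 26 annuli.
A: 2.5 mm over 26 years gives 2.5 / 26 ≈ 0.096 mm per year.
For B, 12.0 / 0.096 = 125.00 years ≈ 125 annuli.

125 annuli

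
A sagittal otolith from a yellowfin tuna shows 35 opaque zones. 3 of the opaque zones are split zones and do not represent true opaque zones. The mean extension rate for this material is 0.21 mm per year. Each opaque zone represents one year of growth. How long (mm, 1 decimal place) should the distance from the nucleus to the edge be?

6.7 mm

True opaque zone count = 35 − 3 = 32.
Predicted length = 0.21 mm/year × 32 years = 6.7 mm.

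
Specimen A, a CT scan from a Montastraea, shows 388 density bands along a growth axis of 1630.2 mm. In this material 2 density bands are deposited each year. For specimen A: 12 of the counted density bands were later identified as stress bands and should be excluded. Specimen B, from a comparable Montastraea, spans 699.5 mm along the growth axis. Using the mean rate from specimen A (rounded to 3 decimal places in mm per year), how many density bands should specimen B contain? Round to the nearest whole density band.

Specimen A: after corrections the count is 388 − 12 = 376 density bands.
Specimen A: 376 density bands at 2 per year is 376 / 2 = 188 years.
A: Mean rate = 1630.2 mm / 188 years ≈ 8.671 mm/year.
B spans 699.5 / 8.671 = 80.67 years; at 2 density bands per year that is 80.67 × 2 ≈ 161 density bands.

161 density bands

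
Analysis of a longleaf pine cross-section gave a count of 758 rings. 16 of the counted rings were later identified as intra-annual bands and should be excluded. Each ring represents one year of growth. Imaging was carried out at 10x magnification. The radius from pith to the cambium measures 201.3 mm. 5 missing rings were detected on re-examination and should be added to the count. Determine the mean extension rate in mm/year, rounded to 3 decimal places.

0.269 mm/year

True ring count = 758 − 16 + 5 = 747.
Mean rate = 201.3 mm / 747 years ≈ 0.269 mm/year.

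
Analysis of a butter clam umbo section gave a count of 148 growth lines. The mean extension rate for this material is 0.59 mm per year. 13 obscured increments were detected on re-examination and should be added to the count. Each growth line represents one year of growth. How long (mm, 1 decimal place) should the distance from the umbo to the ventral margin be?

95.0 mm

After corrections the count is 148 + 13 = 161 growth lines.
Length ≈ 0.59 × 161 = 95.0 mm.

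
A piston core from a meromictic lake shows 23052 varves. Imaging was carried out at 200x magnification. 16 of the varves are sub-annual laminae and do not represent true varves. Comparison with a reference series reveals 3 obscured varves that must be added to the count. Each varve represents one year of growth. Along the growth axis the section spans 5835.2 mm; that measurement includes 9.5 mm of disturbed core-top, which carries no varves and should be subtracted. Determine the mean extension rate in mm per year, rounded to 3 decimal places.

0.253 mm per year

True varve count = 23052 − 16 + 3 = 23039.
Removing the 9.5 mm offcut leaves 5835.2 − 9.5 = 5825.7 mm.
Extension rate ≈ 5825.7 / 23039 = 0.253 mm per year.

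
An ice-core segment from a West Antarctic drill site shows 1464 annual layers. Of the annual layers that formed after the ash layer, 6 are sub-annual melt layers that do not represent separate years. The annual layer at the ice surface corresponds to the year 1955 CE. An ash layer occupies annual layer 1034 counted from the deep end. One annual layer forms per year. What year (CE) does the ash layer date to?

1531 CE

Between annual layer 1034 and the ice surface there are 1464 − 1034 = 430 annual layers.
Excluding 6 false annual layers: 430 − 6 = 424.
1955 − 424 = 1531 CE.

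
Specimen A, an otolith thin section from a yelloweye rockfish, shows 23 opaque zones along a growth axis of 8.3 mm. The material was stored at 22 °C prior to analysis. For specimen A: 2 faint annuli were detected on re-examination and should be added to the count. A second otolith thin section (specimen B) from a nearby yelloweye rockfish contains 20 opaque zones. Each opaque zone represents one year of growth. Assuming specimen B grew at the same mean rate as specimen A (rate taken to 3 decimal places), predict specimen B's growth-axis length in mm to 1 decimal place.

Specimen A: adjusted count: 23 + 2 = 25 opaque zones.
A: 8.3 mm over 25 years gives 8.3 / 25 ≈ 0.332 mm per year.
For B, 0.332 mm/year × 20 years = 6.6 mm.

6.6 mm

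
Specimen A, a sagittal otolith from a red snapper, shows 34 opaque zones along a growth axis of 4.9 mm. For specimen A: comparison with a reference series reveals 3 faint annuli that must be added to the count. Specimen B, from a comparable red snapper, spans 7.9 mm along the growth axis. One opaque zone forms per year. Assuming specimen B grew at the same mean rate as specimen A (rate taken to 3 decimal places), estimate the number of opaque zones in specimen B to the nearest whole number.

60 opaque zones

Specimen A: adjusted count: 34 + 3 = 37 opaque zones.
A: 4.9 mm over 37 years gives 4.9 / 37 ≈ 0.132 mm/yr.
For B, 7.9 / 0.132 = 59.85 years ≈ 60 opaque zones.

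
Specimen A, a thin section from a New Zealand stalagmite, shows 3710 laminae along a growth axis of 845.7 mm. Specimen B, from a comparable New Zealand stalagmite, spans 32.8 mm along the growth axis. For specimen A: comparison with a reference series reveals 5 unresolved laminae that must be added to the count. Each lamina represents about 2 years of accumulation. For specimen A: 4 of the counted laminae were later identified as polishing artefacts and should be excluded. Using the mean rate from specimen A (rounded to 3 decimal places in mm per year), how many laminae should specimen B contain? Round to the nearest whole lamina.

Specimen A: after corrections the count is 3710 − 4 + 5 = 3711 laminae.
Specimen A: at 2 years per lamina, 3711 × 2 = 7422 years.
A: 845.7 mm over 7422 years gives 845.7 / 7422 ≈ 0.114 mm per year.
B spans 32.8 / 0.114 = 287.72 years; at 2 years per lamina that is 287.72 / 2 ≈ 144 laminae.

144 laminae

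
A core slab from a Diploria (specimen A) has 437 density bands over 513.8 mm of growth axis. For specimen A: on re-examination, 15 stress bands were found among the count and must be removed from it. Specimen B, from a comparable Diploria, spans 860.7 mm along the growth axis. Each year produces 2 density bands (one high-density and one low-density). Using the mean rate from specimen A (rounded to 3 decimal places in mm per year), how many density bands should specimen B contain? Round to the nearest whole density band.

707 density bands

Specimen A: true density band count = 437 − 15 = 422.
Specimen A: 422 density bands at 2 per year is 422 / 2 = 211 years.
A: Mean rate = 513.8 mm / 211 years ≈ 2.435 mm/year.
B spans 860.7 / 2.435 = 353.47 years; at 2 density bands per year that is 353.47 × 2 ≈ 707 density bands.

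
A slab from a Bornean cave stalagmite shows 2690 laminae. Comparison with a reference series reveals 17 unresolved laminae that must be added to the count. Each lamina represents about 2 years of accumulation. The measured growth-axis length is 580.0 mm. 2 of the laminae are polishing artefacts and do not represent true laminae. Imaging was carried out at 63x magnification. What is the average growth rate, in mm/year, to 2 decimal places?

Correcting the raw count gives 2690 − 2 + 17 = 2705 true laminae.
Multiplying by 2 years per lamina: 2705 × 2 = 5410 years.
Mean rate = 580.0 mm / 5410 years ≈ 0.11 mm/year.

0.11 mm/year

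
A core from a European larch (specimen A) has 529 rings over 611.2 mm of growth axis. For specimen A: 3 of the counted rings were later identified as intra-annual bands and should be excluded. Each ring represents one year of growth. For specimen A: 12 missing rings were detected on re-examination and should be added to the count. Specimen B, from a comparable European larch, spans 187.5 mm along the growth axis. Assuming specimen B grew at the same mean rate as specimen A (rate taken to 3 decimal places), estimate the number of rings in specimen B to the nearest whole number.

Specimen A: adjusted count: 529 − 3 + 12 = 538 rings.
A: Mean rate = 611.2 mm / 538 years ≈ 1.136 mm/yr.
For B, 187.5 / 1.136 = 165.05 years ≈ 165 rings.

165 rings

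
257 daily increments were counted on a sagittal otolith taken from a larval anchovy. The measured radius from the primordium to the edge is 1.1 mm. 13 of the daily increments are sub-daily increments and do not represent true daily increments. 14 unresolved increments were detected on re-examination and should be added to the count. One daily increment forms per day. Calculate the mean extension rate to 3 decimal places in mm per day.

0.004 mm per day

Adjusted count: 257 − 13 + 14 = 258 daily increments.
Mean rate = 1.1 mm / 258 days ≈ 0.004 mm per day.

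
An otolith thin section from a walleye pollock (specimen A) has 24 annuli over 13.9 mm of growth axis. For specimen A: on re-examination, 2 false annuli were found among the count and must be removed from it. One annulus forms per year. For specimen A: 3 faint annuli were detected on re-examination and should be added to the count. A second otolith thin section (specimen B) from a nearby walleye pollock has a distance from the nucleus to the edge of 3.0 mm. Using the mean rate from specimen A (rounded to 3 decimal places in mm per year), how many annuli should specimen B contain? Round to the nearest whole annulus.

5 annuli

Specimen A: true annulus count = 24 − 2 + 3 = 25.
A: 13.9 mm over 25 years gives 13.9 / 25 ≈ 0.556 mm per year.
For B, 3.0 / 0.556 = 5.40 years ≈ 5 annuli.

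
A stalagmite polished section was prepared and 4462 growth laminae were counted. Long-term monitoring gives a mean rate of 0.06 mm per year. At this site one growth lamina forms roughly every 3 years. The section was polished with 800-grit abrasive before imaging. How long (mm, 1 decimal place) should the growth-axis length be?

803.2 mm

At 3 years per growth lamina, 4462 × 3 = 13386 years.
Predicted length = 0.06 mm/year × 13386 years = 803.2 mm.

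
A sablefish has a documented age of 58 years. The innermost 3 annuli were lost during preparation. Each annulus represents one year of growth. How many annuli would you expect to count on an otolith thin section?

55 annuli

One annulus per year gives 58 annuli over 58 years.
Less the 3 uncaptured annuli: 58 − 3 = 55.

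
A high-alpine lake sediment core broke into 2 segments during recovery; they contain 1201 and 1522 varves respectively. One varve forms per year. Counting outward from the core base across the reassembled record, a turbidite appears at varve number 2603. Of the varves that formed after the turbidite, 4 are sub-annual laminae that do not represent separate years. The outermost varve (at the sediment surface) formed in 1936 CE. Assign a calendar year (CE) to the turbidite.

1820 CE

Total varves = 1201 + 1522 = 2723.
The turbidite sits at varve 2603 from the core base, so 2723 − 2603 = 120 varves formed after it.
Excluding 4 false varves: 120 − 4 = 116.
The varve at the sediment surface is 1936 CE, so the turbidite dates to 1936 − 116 = 1820 CE.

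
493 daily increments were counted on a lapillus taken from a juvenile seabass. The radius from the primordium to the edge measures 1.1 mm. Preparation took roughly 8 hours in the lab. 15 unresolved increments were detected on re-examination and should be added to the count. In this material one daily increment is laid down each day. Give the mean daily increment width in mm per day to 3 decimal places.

0.002 mm per day

Correcting the raw count gives 493 + 15 = 508 true daily increments.
Mean rate = 1.1 mm / 508 days ≈ 0.002 mm per day.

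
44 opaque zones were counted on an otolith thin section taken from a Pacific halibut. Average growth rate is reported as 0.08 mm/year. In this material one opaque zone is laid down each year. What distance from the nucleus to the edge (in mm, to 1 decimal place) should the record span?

3.5 mm

44 years of growth are recorded.
Length ≈ 0.08 × 44 = 3.5 mm.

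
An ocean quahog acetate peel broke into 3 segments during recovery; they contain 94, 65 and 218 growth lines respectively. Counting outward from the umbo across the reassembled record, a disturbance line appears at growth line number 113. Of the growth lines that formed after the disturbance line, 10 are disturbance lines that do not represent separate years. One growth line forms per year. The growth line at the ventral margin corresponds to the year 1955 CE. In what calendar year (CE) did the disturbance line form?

Total growth lines = 94 + 65 + 218 = 377.
The disturbance line sits at growth line 113 from the umbo, so 377 − 113 = 264 growth lines formed after it.
264 − 10 false = 254 true growth lines after the disturbance line.
1955 − 254 = 1701 CE.

1701 CE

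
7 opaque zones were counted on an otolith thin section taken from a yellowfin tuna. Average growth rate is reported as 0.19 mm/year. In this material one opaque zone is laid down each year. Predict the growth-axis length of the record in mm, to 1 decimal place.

7 years of growth are recorded.
7 years at 0.19 mm/year gives 0.19 × 7 = 1.3 mm.

1.3 mm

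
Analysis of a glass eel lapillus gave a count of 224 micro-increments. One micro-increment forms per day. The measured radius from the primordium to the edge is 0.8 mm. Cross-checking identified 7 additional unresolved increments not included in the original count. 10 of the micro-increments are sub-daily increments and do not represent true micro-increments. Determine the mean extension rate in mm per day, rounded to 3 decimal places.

0.004 mm per day

After corrections the count is 224 − 10 + 7 = 221 micro-increments.
Mean rate = 0.8 mm / 221 days ≈ 0.004 mm per day.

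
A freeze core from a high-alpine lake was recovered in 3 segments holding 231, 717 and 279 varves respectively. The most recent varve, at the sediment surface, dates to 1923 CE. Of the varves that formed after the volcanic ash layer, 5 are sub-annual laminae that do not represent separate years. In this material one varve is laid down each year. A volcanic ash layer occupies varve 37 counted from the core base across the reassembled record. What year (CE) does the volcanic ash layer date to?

Total varves = 231 + 717 + 279 = 1227.
Between varve 37 and the sediment surface there are 1227 − 37 = 1190 varves.
1190 − 5 false = 1185 true varves after the volcanic ash layer.
The varve at the sediment surface is 1923 CE, so the volcanic ash layer dates to 1923 − 1185 = 738 CE.

738 CE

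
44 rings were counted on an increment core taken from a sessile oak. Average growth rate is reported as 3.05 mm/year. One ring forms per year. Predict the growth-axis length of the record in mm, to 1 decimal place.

134.2 mm

44 years of growth are recorded.
Length ≈ 3.05 × 44 = 134.2 mm.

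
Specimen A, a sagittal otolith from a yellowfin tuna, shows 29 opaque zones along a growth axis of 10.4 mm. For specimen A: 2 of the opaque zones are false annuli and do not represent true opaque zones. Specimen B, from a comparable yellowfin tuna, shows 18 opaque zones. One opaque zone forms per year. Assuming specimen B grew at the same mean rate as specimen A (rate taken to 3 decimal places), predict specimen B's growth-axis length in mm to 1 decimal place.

Specimen A: correcting the raw count gives 29 − 2 = 27 true opaque zones.
A: 10.4 mm over 27 years gives 10.4 / 27 ≈ 0.385 mm/yr.
For B, 0.385 mm/year × 18 years = 6.9 mm.

6.9 mm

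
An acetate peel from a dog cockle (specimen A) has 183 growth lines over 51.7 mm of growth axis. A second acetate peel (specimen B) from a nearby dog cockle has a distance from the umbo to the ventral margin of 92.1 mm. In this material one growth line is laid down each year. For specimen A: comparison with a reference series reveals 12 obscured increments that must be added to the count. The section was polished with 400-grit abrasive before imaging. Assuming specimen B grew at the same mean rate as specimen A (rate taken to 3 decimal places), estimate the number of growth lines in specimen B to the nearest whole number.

Specimen A: adjusted count: 183 + 12 = 195 growth lines.
A: Mean rate = 51.7 mm / 195 years ≈ 0.265 mm/year.
For B, 92.1 / 0.265 = 347.55 years ≈ 348 growth lines.

348 growth lines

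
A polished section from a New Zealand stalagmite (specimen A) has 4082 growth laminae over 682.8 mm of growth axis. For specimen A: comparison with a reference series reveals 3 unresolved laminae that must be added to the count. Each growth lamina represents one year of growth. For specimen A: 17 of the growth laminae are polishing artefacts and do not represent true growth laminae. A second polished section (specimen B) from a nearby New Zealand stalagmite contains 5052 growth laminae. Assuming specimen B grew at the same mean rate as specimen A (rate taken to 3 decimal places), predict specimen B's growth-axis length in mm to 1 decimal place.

Specimen A: adjusted count: 4082 − 17 + 3 = 4068 growth laminae.
A: 682.8 mm over 4068 years gives 682.8 / 4068 ≈ 0.168 mm/yr.
For B, 0.168 mm/year × 5052 years = 848.7 mm.

848.7 mm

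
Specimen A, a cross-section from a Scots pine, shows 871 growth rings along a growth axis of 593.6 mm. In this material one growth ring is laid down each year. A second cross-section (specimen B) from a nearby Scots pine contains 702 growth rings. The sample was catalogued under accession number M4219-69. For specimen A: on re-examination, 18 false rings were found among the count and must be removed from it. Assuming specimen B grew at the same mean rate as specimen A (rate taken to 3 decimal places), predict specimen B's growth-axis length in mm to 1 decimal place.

488.6 mm

Specimen A: adjusted count: 871 − 18 = 853 growth rings.
A: Mean rate = 593.6 mm / 853 years ≈ 0.696 mm/yr.
Length of B = 0.696 × 702 = 488.6 mm.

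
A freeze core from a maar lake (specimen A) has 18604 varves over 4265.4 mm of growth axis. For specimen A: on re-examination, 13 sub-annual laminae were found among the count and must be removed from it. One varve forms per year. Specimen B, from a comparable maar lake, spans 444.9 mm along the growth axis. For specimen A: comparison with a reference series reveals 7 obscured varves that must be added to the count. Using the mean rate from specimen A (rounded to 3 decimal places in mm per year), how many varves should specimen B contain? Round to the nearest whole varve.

1943 varves

Specimen A: adjusted count: 18604 − 13 + 7 = 18598 varves.
A: Extension rate ≈ 4265.4 / 18598 = 0.229 mm/yr.
Specimen B: 444.9 mm / 0.229 mm per year = 1942.79 years ≈ 1943 varves.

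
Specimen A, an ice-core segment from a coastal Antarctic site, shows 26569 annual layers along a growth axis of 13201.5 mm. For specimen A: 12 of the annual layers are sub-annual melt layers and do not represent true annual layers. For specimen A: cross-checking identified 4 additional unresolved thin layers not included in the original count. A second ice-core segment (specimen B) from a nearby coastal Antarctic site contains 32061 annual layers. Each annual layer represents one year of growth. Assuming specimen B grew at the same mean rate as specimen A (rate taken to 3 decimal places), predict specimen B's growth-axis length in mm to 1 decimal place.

15934.3 mm

Specimen A: adjusted count: 26569 − 12 + 4 = 26561 annual layers.
A: 13201.5 mm over 26561 years gives 13201.5 / 26561 ≈ 0.497 mm per year.
For B, 0.497 mm/year × 32061 years = 15934.3 mm.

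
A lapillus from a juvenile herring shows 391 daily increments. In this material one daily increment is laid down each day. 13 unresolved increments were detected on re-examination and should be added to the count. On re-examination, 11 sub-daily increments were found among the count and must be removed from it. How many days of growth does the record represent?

True daily increment count = 391 − 11 + 13 = 393.
One daily increment per day makes the duration 393 days.

393 days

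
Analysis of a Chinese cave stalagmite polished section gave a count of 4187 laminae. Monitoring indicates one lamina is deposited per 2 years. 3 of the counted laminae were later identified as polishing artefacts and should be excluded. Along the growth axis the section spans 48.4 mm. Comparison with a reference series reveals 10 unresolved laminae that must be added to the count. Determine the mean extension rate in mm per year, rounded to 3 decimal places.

After corrections the count is 4187 − 3 + 10 = 4194 laminae.
Multiplying by 2 years per lamina: 4194 × 2 = 8388 years.
Extension rate ≈ 48.4 / 8388 = 0.006 mm per year.

0.006 mm per year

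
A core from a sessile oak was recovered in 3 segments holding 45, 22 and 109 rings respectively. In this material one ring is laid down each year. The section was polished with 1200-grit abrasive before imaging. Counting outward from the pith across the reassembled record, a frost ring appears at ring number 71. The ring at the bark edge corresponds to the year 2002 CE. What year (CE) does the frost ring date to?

Total rings = 45 + 22 + 109 = 176.
Between ring 71 and the bark edge there are 176 − 71 = 105 rings.
Counting back 105 years from 2002 CE places the frost ring in 2002 − 105 = 1897 CE.

1897 CE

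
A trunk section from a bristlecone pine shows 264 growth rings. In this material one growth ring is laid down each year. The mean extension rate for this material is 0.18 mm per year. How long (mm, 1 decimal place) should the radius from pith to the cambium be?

264 years of growth are recorded.
Predicted length = 0.18 mm/year × 264 years = 47.5 mm.

47.5 mm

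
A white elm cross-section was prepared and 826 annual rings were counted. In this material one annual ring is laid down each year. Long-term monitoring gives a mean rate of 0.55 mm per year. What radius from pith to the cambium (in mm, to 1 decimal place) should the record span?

826 years of growth are recorded.
Length ≈ 0.55 × 826 = 454.3 mm.

454.3 mm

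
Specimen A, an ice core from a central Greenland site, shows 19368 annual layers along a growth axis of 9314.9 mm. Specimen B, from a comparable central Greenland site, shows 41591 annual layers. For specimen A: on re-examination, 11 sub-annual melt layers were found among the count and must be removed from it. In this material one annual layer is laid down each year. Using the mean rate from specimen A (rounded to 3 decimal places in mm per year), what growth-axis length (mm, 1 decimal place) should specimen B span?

20005.3 mm

Specimen A: correcting the raw count gives 19368 − 11 = 19357 true annual layers.
A: Extension rate ≈ 9314.9 / 19357 = 0.481 mm per year.
Length of B = 0.481 × 41591 = 20005.3 mm.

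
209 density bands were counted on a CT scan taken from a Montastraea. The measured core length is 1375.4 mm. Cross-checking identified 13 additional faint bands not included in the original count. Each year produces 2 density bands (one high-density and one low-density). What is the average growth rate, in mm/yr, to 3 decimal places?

Correcting the raw count gives 209 + 13 = 222 true density bands.
222 density bands at 2 per year is 222 / 2 = 111 years.
Extension rate ≈ 1375.4 / 111 = 12.391 mm/yr.

12.391 mm/yr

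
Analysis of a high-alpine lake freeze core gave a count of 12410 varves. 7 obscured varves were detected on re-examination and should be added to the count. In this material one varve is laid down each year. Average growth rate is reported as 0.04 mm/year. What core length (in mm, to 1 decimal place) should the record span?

Adjusted count: 12410 + 7 = 12417 varves.
Predicted length = 0.04 mm/year × 12417 years = 496.7 mm.

496.7 mm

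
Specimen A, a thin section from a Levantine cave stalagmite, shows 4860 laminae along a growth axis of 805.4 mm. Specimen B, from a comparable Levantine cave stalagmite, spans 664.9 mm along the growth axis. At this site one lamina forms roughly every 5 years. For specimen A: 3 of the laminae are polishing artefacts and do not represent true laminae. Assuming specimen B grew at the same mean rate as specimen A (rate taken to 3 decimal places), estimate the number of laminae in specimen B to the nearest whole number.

Specimen A: adjusted count: 4860 − 3 = 4857 laminae.
Specimen A: at 5 years per lamina, 4857 × 5 = 24285 years.
A: Extension rate ≈ 805.4 / 24285 = 0.033 mm per year.
Specimen B: 664.9 mm / 0.033 mm per year = 20148.48 years; at 5 years per lamina that is 20148.48 / 5 ≈ 4030 laminae.

4030 laminae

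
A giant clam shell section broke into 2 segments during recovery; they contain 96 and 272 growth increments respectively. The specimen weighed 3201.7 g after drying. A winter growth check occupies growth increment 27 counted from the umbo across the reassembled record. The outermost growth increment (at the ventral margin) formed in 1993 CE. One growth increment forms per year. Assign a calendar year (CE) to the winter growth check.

Total growth increments = 96 + 272 = 368.
Between growth increment 27 and the ventral margin there are 368 − 27 = 341 growth increments.
The growth increment at the ventral margin is 1993 CE, so the winter growth check dates to 1993 − 341 = 1652 CE.

1652 CE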